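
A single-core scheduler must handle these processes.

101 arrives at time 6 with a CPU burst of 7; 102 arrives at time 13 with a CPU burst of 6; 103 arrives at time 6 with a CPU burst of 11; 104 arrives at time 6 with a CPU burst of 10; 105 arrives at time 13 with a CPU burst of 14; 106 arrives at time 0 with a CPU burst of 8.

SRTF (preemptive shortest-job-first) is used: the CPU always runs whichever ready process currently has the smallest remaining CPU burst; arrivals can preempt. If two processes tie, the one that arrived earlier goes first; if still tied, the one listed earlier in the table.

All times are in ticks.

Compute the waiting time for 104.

15

Schedule: | 106 0-8 | 101 8-15 | 102 15-21 | 104 21-31 | 103 31-42 | 105 42-56 |
Completion: 101=15  102=21  103=42  104=31  105=56  106=8
Turnaround (C−A): 101=9  102=8  103=36  104=25  105=43  106=8
Waiting(104) = turnaround − burst = 25 − 10 = 15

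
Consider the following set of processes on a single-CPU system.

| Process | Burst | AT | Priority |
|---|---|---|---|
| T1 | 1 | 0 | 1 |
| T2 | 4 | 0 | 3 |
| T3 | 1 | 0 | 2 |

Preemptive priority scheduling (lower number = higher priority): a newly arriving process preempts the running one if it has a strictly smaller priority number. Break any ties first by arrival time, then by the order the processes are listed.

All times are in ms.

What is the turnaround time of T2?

6

Timeline: | T1 0-1 | T3 1-2 | T2 2-6 |
Completion: T1=1  T2=6  T3=2
Turnaround (C−A): T1=1  T2=6  T3=2
Turnaround(T2) = completion − arrival = 6 − 0 = 6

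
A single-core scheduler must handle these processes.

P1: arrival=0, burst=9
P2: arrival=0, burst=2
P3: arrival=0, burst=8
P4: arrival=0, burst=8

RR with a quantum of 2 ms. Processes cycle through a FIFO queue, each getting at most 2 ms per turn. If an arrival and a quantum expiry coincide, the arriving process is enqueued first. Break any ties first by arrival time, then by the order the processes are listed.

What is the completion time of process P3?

Timeline: | P1 0-2 | P2 2-4 | P3 4-6 | P4 6-8 | P1 8-10 | P3 10-12 | P4 12-14 | P1 14-16 | P3 16-18 | P4 18-20 | P1 20-22 | P3 22-24 | P4 24-26 | P1 26-27 |
Completion: P1=27  P2=4  P3=24  P4=26
Turnaround (C−A): P1=27  P2=4  P3=24  P4=26

24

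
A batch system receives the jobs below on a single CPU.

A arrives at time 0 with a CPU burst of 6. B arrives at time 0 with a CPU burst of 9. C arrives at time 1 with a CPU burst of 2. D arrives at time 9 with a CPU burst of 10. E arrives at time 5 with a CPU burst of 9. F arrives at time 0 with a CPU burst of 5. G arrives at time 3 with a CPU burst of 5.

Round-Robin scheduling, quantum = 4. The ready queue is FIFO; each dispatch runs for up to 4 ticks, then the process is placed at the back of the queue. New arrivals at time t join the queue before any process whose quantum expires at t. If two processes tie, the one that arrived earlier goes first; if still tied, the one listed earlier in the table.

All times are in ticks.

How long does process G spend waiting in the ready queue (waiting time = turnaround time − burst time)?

Timeline: | A 0-4 | B 4-8 | F 8-12 | C 12-14 | G 14-18 | A 18-20 | E 20-24 | B 24-28 | D 28-32 | F 32-33 | G 33-34 | E 34-38 | B 38-39 | D 39-43 | E 43-44 | D 44-46 |
Completion: A=20  B=39  C=14  D=46  E=44  F=33  G=34
Turnaround (C−A): A=20  B=39  C=13  D=37  E=39  F=33  G=31
Waiting(G) = turnaround − burst = 31 − 5 = 26

26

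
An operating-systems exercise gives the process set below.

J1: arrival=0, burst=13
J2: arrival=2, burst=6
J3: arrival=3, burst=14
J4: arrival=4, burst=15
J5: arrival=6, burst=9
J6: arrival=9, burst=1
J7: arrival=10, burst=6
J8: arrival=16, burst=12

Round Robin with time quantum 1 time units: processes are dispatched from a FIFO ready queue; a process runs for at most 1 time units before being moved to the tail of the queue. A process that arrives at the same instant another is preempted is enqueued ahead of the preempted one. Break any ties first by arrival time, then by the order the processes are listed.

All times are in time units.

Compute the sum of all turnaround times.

390

Schedule: | J1 0-2 | J2 2-3 | J1 3-4 | J3 4-5 | J2 5-6 | J4 6-7 | J1 7-8 | J3 8-9 | J5 9-10 | J2 10-11 | J4 11-12 | J1 12-13 | J6 13-14 | J3 14-15 | J7 15-16 | J5 16-17 | J2 17-18 | J4 18-19 | J1 19-20 | J3 20-21 | J8 21-22 | J7 22-23 | J5 23-24 | J2 24-25 | J4 25-26 | J1 26-27 | J3 27-28 | J8 28-29 | J7 29-30 | J5 30-31 | J2 31-32 | J4 32-33 | J1 33-34 | J3 34-35 | J8 35-36 | J7 36-37 | J5 37-38 | J4 38-39 | J1 39-40 | J3 40-41 | J8 41-42 | J7 42-43 | J5 43-44 | J4 44-45 | J1 45-46 | J3 46-47 | J8 47-48 | J7 48-49 | J5 49-50 | J4 50-51 | J1 51-52 | J3 52-53 | J8 53-54 | J5 54-55 | J4 55-56 | J1 56-57 | J3 57-58 | J8 58-59 | J5 59-60 | J4 60-61 | J1 61-62 | J3 62-63 | J8 63-64 | J4 64-65 | J3 65-66 | J8 66-67 | J4 67-68 | J3 68-69 | J8 69-70 | J4 70-71 | J3 71-72 | J8 72-73 | J4 73-74 | J8 74-75 | J4 75-76 |
Completion: J1=62  J2=32  J3=72  J4=76  J5=60  J6=14  J7=49  J8=75
Turnaround (C−A): J1=62  J2=30  J3=69  J4=72  J5=54  J6=5  J7=39  J8=59
Turnaround = completion − arrival: J1=62, J2=30, J3=69, J4=72, J5=54, J6=5, J7=39, J8=59
Total turnaround = 62 + 30 + 69 + 72 + 54 + 5 + 39 + 59 = 390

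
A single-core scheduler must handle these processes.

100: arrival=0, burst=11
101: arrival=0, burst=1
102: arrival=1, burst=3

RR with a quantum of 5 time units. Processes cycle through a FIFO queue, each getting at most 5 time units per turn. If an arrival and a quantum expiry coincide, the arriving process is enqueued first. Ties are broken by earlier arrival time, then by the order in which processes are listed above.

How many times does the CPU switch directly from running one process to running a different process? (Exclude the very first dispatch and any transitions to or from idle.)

Gantt: | 100 0-5 | 101 5-6 | 102 6-9 | 100 9-15 |
Completion: 100=15  101=6  102=9

3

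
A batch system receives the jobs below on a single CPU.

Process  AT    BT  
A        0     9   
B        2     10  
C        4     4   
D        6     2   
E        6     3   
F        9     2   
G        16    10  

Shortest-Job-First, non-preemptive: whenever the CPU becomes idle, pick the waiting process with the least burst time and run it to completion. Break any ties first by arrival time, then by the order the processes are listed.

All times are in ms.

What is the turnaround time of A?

Schedule: | A 0-9 | D 9-11 | F 11-13 | E 13-16 | C 16-20 | B 20-30 | G 30-40 |
Completion: A=9  B=30  C=20  D=11  E=16  F=13  G=40
Turnaround (C−A): A=9  B=28  C=16  D=5  E=10  F=4  G=24
Turnaround(A) = completion − arrival = 9 − 0 = 9

9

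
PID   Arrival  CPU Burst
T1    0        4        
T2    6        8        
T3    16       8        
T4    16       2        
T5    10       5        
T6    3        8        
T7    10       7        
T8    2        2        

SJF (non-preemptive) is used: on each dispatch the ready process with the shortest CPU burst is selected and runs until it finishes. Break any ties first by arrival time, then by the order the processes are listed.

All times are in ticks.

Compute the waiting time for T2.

Timeline: | T1 0-4 | T8 4-6 | T6 6-14 | T5 14-19 | T4 19-21 | T7 21-28 | T2 28-36 | T3 36-44 |
Completion: T1=4  T2=36  T3=44  T4=21  T5=19  T6=14  T7=28  T8=6
Waiting(T2) = turnaround − burst = 30 − 8 = 22

22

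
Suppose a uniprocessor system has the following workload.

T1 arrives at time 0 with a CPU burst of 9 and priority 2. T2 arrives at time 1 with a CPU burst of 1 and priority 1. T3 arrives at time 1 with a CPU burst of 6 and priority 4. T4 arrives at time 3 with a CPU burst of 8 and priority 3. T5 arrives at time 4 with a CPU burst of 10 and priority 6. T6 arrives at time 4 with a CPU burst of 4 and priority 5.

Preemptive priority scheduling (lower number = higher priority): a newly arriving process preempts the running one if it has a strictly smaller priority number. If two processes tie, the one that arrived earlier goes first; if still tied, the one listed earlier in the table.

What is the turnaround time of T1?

10

Schedule: | T1 0-1 | T2 1-2 | T1 2-10 | T4 10-18 | T3 18-24 | T6 24-28 | T5 28-38 |
Completion: T1=10  T2=2  T3=24  T4=18  T5=38  T6=28
Turnaround (C−A): T1=10  T2=1  T3=23  T4=15  T5=34  T6=24
Turnaround(T1) = completion − arrival = 10 − 0 = 10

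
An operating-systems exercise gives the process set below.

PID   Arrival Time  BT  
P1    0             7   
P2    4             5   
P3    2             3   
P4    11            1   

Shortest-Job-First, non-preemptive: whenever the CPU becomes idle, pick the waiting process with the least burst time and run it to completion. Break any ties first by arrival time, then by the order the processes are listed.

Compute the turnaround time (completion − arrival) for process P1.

Gantt: | P1 0-7 | P3 7-10 | P2 10-15 | P4 15-16 |
Completion: P1=7  P2=15  P3=10  P4=16
Turnaround(P1) = completion − arrival = 7 − 0 = 7

7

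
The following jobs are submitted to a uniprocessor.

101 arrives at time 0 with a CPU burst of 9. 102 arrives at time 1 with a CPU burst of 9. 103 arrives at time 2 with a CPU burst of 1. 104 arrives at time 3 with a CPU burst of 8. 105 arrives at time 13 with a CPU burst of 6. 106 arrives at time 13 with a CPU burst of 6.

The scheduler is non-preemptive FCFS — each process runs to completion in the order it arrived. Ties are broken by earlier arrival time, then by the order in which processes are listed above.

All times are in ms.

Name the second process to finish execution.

102

Gantt: | 101 0-9 | 102 9-18 | 103 18-19 | 104 19-27 | 105 27-33 | 106 33-39 |
Completion: 101=9  102=18  103=19  104=27  105=33  106=39
Turnaround (C−A): 101=9  102=17  103=17  104=24  105=20  106=26
Finish order: 101 → 102 → 103 → 104 → 105 → 106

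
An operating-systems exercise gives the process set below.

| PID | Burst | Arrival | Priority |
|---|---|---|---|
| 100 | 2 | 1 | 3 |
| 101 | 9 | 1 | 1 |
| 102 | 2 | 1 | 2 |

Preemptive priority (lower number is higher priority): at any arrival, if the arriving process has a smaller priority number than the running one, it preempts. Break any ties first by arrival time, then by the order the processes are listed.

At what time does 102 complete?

12

Schedule: | idle 0-1 | 101 1-10 | 102 10-12 | 100 12-14 |
Completion: 100=14  101=10  102=12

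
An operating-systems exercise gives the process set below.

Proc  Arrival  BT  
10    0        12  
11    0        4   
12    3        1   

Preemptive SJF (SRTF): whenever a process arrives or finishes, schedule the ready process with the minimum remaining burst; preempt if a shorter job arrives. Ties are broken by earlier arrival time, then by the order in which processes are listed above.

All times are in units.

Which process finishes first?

Gantt: | 11 0-4 | 12 4-5 | 10 5-17 |
Completion: 10=17  11=4  12=5
Turnaround (C−A): 10=17  11=4  12=2
Finish order: 11 → 12 → 10

11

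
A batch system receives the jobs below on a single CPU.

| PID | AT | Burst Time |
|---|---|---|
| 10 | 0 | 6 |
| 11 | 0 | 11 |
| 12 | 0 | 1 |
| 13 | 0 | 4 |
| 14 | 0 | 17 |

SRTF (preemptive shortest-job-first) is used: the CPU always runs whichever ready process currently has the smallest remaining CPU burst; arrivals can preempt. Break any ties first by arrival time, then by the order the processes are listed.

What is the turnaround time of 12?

Gantt: | 12 0-1 | 13 1-5 | 10 5-11 | 11 11-22 | 14 22-39 |
Completion: 10=11  11=22  12=1  13=5  14=39
Turnaround (C−A): 10=11  11=22  12=1  13=5  14=39
Turnaround(12) = completion − arrival = 1 − 0 = 1

1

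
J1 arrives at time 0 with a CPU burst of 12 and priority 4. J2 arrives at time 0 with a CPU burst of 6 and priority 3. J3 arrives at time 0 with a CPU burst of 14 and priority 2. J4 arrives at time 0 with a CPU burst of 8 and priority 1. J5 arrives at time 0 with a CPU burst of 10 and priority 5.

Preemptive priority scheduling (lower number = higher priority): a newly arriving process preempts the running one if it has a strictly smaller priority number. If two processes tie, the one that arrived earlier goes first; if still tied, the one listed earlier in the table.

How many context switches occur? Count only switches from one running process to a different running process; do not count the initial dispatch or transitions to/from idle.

Gantt: | J4 0-8 | J3 8-22 | J2 22-28 | J1 28-40 | J5 40-50 |
Completion: J1=40  J2=28  J3=22  J4=8  J5=50
Turnaround (C−A): J1=40  J2=28  J3=22  J4=8  J5=50

4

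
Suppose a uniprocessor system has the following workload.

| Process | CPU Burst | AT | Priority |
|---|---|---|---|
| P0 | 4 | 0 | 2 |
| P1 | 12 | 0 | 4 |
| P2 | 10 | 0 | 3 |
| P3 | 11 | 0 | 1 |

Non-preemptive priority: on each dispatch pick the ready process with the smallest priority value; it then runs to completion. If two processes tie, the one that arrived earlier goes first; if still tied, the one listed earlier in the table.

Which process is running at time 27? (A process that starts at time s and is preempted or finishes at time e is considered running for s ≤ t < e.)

Gantt: | P3 0-11 | P0 11-15 | P2 15-25 | P1 25-37 |
Completion: P0=15  P1=37  P2=25  P3=11
Turnaround (C−A): P0=15  P1=37  P2=25  P3=11

P1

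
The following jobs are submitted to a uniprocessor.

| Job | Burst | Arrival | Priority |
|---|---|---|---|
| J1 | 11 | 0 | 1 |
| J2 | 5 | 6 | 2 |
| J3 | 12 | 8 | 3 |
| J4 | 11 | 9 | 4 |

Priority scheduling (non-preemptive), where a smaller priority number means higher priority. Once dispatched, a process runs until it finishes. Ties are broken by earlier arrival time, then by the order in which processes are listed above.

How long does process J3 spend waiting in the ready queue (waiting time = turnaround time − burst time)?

Timeline: | J1 0-11 | J2 11-16 | J3 16-28 | J4 28-39 |
Completion: J1=11  J2=16  J3=28  J4=39
Turnaround (C−A): J1=11  J2=10  J3=20  J4=30
Waiting(J3) = turnaround − burst = 20 − 12 = 8

8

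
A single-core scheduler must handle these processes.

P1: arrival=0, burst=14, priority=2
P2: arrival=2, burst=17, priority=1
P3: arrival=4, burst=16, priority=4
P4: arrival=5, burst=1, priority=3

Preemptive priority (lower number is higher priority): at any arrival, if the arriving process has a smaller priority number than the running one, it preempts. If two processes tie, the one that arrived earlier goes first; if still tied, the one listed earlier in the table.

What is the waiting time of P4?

26

Timeline: | P1 0-2 | P2 2-19 | P1 19-31 | P4 31-32 | P3 32-48 |
Completion: P1=31  P2=19  P3=48  P4=32
Waiting(P4) = turnaround − burst = 27 − 1 = 26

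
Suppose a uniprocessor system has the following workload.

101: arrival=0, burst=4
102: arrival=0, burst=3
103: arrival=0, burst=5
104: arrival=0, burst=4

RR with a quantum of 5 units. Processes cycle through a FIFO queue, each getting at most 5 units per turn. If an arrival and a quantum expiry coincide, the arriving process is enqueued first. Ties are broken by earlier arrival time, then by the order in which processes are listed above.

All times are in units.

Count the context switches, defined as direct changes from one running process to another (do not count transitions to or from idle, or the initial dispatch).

3

Timeline: | 101 0-4 | 102 4-7 | 103 7-12 | 104 12-16 |
Completion: 101=4  102=7  103=12  104=16
Turnaround (C−A): 101=4  102=7  103=12  104=16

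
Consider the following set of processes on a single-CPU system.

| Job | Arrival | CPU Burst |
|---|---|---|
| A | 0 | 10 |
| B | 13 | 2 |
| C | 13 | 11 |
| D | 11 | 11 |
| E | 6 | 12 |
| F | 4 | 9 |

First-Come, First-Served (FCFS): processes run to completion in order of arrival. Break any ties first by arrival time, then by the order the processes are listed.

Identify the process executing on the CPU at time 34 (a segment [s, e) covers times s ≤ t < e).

Schedule: | A 0-10 | F 10-19 | E 19-31 | D 31-42 | B 42-44 | C 44-55 |
Completion: A=10  B=44  C=55  D=42  E=31  F=19
Turnaround (C−A): A=10  B=31  C=42  D=31  E=25  F=15

D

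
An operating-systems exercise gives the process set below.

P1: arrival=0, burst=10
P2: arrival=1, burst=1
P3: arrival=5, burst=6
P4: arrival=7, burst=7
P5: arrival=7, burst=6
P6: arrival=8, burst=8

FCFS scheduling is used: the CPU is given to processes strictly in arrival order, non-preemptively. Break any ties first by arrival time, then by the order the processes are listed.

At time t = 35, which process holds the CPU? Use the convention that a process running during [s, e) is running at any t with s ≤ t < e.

Gantt: | P1 0-10 | P2 10-11 | P3 11-17 | P4 17-24 | P5 24-30 | P6 30-38 |
Completion: P1=10  P2=11  P3=17  P4=24  P5=30  P6=38
Turnaround (C−A): P1=10  P2=10  P3=12  P4=17  P5=23  P6=30

P6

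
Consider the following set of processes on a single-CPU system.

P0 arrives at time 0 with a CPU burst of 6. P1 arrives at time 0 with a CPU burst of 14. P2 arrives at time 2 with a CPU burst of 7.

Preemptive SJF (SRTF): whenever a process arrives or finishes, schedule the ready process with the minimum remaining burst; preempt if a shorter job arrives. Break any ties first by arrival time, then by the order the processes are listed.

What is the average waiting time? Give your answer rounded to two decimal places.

Schedule: | P0 0-6 | P2 6-13 | P1 13-27 |
Completion: P0=6  P1=27  P2=13
Turnaround (C−A): P0=6  P1=27  P2=11
Waiting times: P0=0, P1=13, P2=4
Average waiting = (0+13+4) / 3 = 17/3 = 5.67

5.67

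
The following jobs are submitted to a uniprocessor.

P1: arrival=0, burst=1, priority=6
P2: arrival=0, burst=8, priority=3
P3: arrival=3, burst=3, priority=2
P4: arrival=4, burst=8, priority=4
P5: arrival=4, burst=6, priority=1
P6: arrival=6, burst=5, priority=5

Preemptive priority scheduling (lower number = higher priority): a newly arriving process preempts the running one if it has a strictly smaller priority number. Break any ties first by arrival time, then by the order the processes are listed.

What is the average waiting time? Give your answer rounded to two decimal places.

12.83

Timeline: | P2 0-3 | P3 3-4 | P5 4-10 | P3 10-12 | P2 12-17 | P4 17-25 | P6 25-30 | P1 30-31 |
Completion: P1=31  P2=17  P3=12  P4=25  P5=10  P6=30
Waiting times: P1=30, P2=9, P3=6, P4=13, P5=0, P6=19
Average waiting = (30+9+6+13+0+19) / 6 = 77/6 = 12.83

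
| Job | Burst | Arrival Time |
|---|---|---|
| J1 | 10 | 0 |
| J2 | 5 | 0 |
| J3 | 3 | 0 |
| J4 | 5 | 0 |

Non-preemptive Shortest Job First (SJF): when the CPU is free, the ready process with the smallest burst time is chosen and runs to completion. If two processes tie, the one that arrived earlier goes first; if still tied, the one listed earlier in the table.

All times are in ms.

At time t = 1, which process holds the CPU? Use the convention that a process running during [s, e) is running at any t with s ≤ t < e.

J3

Schedule: | J3 0-3 | J2 3-8 | J4 8-13 | J1 13-23 |
Completion: J1=23  J2=8  J3=3  J4=13
Turnaround (C−A): J1=23  J2=8  J3=3  J4=13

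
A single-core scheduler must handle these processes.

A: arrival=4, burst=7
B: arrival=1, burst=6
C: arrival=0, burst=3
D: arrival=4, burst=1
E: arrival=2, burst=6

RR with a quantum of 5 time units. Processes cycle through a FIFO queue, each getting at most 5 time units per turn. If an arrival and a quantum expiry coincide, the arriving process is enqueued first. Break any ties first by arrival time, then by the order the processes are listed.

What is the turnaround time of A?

Timeline: | C 0-3 | B 3-8 | E 8-13 | A 13-18 | D 18-19 | B 19-20 | E 20-21 | A 21-23 |
Completion: A=23  B=20  C=3  D=19  E=21
Turnaround (C−A): A=19  B=19  C=3  D=15  E=19
Turnaround(A) = completion − arrival = 23 − 4 = 19

19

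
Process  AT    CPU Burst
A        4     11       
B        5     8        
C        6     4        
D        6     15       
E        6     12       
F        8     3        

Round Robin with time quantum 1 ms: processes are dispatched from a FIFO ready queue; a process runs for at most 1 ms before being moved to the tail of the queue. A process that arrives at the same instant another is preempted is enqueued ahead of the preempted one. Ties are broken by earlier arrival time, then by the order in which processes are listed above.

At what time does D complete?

57

Gantt: | idle 0-4 | A 4-5 | B 5-6 | A 6-7 | C 7-8 | D 8-9 | E 9-10 | B 10-11 | A 11-12 | F 12-13 | C 13-14 | D 14-15 | E 15-16 | B 16-17 | A 17-18 | F 18-19 | C 19-20 | D 20-21 | E 21-22 | B 22-23 | A 23-24 | F 24-25 | C 25-26 | D 26-27 | E 27-28 | B 28-29 | A 29-30 | D 30-31 | E 31-32 | B 32-33 | A 33-34 | D 34-35 | E 35-36 | B 36-37 | A 37-38 | D 38-39 | E 39-40 | B 40-41 | A 41-42 | D 42-43 | E 43-44 | A 44-45 | D 45-46 | E 46-47 | A 47-48 | D 48-49 | E 49-50 | D 50-51 | E 51-52 | D 52-53 | E 53-54 | D 54-57 |
Completion: A=48  B=41  C=26  D=57  E=54  F=25
Turnaround (C−A): A=44  B=36  C=20  D=51  E=48  F=17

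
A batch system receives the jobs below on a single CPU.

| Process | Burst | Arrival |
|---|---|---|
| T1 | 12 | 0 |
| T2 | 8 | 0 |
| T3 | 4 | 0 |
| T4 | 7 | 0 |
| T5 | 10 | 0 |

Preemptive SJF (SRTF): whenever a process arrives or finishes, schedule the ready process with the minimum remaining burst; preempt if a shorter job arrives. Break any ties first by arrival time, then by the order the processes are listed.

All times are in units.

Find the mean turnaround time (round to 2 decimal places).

Schedule: | T3 0-4 | T4 4-11 | T2 11-19 | T5 19-29 | T1 29-41 |
Completion: T1=41  T2=19  T3=4  T4=11  T5=29
Turnaround (C−A): T1=41  T2=19  T3=4  T4=11  T5=29
Turnaround times: T1=41, T2=19, T3=4, T4=11, T5=29
Average turnaround = (41+19+4+11+29) / 5 = 104/5 = 20.80

20.80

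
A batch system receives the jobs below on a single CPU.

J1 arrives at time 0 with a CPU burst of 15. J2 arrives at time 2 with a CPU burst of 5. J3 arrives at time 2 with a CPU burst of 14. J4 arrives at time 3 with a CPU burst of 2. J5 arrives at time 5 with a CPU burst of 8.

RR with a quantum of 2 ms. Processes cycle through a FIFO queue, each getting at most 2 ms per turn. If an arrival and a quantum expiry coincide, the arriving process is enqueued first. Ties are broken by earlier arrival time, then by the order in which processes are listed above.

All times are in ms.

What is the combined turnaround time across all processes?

Timeline: | J1 0-2 | J2 2-4 | J3 4-6 | J1 6-8 | J4 8-10 | J2 10-12 | J5 12-14 | J3 14-16 | J1 16-18 | J2 18-19 | J5 19-21 | J3 21-23 | J1 23-25 | J5 25-27 | J3 27-29 | J1 29-31 | J5 31-33 | J3 33-35 | J1 35-37 | J3 37-39 | J1 39-41 | J3 41-43 | J1 43-44 |
Completion: J1=44  J2=19  J3=43  J4=10  J5=33
Turnaround (C−A): J1=44  J2=17  J3=41  J4=7  J5=28
Turnaround = completion − arrival: J1=44, J2=17, J3=41, J4=7, J5=28
Total turnaround = 44 + 17 + 41 + 7 + 28 = 137

137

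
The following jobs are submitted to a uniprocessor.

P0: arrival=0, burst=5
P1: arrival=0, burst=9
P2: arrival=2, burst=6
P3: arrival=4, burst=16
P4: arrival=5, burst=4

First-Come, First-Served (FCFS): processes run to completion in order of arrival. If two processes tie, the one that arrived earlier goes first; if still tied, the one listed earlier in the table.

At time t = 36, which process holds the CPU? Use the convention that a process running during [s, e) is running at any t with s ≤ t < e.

Gantt: | P0 0-5 | P1 5-14 | P2 14-20 | P3 20-36 | P4 36-40 |
Completion: P0=5  P1=14  P2=20  P3=36  P4=40
Turnaround (C−A): P0=5  P1=14  P2=18  P3=32  P4=35

P4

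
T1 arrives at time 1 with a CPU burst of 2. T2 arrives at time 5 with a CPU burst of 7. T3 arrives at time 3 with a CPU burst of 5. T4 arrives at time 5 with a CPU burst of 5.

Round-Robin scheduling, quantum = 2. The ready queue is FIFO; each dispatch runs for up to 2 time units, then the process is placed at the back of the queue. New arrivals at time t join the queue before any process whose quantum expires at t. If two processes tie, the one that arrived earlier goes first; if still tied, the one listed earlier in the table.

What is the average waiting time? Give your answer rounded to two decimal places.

6.25

Gantt: | idle 0-1 | T1 1-3 | T3 3-5 | T2 5-7 | T4 7-9 | T3 9-11 | T2 11-13 | T4 13-15 | T3 15-16 | T2 16-18 | T4 18-19 | T2 19-20 |
Completion: T1=3  T2=20  T3=16  T4=19
Waiting times: T1=0, T2=8, T3=8, T4=9
Average waiting = (0+8+8+9) / 4 = 25/4 = 6.25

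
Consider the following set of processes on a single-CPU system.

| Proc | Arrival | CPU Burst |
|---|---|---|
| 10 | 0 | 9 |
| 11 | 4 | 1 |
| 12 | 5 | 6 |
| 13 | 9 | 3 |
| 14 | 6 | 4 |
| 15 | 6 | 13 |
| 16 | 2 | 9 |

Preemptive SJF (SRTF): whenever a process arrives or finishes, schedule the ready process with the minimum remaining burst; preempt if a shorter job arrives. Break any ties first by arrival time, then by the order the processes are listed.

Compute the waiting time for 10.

Timeline: | 10 0-4 | 11 4-5 | 10 5-10 | 13 10-13 | 14 13-17 | 12 17-23 | 16 23-32 | 15 32-45 |
Completion: 10=10  11=5  12=23  13=13  14=17  15=45  16=32
Waiting(10) = turnaround − burst = 10 − 9 = 1

1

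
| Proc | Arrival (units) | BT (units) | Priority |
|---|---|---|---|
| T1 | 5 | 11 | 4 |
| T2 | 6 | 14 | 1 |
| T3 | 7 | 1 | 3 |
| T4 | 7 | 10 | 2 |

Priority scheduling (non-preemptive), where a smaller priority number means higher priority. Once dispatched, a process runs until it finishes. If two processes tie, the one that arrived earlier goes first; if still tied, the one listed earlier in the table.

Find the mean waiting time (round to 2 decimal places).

16.50

Gantt: | idle 0-5 | T1 5-16 | T2 16-30 | T4 30-40 | T3 40-41 |
Completion: T1=16  T2=30  T3=41  T4=40
Turnaround (C−A): T1=11  T2=24  T3=34  T4=33
Waiting times: T1=0, T2=10, T3=33, T4=23
Average waiting = (0+10+33+23) / 4 = 66/4 = 16.50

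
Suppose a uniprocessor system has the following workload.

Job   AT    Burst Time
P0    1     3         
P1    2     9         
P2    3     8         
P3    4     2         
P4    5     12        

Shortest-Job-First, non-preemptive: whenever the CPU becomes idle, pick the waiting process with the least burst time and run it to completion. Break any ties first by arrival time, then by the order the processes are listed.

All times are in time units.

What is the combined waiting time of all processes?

Schedule: | idle 0-1 | P0 1-4 | P3 4-6 | P2 6-14 | P1 14-23 | P4 23-35 |
Completion: P0=4  P1=23  P2=14  P3=6  P4=35
Waiting = turnaround − burst: P0=0, P1=12, P2=3, P3=0, P4=18
Total waiting = 0 + 12 + 3 + 0 + 18 = 33

33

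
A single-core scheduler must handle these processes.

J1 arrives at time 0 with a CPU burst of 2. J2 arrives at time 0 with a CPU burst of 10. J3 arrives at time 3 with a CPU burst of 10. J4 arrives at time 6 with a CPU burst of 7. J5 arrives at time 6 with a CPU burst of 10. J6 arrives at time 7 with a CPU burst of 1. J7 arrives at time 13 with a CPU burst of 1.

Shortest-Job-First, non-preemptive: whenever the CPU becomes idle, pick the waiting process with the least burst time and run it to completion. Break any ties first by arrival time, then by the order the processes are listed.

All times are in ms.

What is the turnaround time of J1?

Timeline: | J1 0-2 | J2 2-12 | J6 12-13 | J7 13-14 | J4 14-21 | J3 21-31 | J5 31-41 |
Completion: J1=2  J2=12  J3=31  J4=21  J5=41  J6=13  J7=14
Turnaround (C−A): J1=2  J2=12  J3=28  J4=15  J5=35  J6=6  J7=1
Turnaround(J1) = completion − arrival = 2 − 0 = 2

2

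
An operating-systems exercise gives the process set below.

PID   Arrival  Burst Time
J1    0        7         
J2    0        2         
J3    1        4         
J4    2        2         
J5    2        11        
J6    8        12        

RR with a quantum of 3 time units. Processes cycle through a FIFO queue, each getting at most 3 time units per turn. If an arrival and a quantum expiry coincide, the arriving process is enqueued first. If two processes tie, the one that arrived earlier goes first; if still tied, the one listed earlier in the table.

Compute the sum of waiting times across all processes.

81

Gantt: | J1 0-3 | J2 3-5 | J3 5-8 | J4 8-10 | J5 10-13 | J1 13-16 | J6 16-19 | J3 19-20 | J5 20-23 | J1 23-24 | J6 24-27 | J5 27-30 | J6 30-33 | J5 33-35 | J6 35-38 |
Completion: J1=24  J2=5  J3=20  J4=10  J5=35  J6=38
Turnaround (C−A): J1=24  J2=5  J3=19  J4=8  J5=33  J6=30
Waiting = turnaround − burst: J1=17, J2=3, J3=15, J4=6, J5=22, J6=18
Total waiting = 17 + 3 + 15 + 6 + 22 + 18 = 81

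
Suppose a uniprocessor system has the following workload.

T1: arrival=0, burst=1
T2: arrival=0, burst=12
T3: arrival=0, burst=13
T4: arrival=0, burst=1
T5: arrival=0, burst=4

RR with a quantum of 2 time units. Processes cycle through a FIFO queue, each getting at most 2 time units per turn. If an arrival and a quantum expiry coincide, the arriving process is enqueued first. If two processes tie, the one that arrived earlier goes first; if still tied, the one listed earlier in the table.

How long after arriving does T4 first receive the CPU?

5

Gantt: | T1 0-1 | T2 1-3 | T3 3-5 | T4 5-6 | T5 6-8 | T2 8-10 | T3 10-12 | T5 12-14 | T2 14-16 | T3 16-18 | T2 18-20 | T3 20-22 | T2 22-24 | T3 24-26 | T2 26-28 | T3 28-31 |
Completion: T1=1  T2=28  T3=31  T4=6  T5=14
Turnaround (C−A): T1=1  T2=28  T3=31  T4=6  T5=14
Response(T4) = first start − arrival = 5 − 0 = 5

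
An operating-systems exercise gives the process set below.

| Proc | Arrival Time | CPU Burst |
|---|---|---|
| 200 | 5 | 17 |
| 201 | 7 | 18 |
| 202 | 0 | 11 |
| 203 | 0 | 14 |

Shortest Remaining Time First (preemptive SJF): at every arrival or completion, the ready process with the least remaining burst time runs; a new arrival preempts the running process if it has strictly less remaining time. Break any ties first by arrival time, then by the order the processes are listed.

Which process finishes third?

Gantt: | 202 0-11 | 203 11-25 | 200 25-42 | 201 42-60 |
Completion: 200=42  201=60  202=11  203=25
Finish order: 202 → 203 → 200 → 201

200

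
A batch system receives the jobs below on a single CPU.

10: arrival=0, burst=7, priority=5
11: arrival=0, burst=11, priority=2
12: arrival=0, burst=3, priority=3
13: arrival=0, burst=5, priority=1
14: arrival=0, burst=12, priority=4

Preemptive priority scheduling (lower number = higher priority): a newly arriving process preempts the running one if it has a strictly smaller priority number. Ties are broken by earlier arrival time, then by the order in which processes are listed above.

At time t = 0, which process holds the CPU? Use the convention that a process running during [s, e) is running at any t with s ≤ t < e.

Schedule: | 13 0-5 | 11 5-16 | 12 16-19 | 14 19-31 | 10 31-38 |
Completion: 10=38  11=16  12=19  13=5  14=31
Turnaround (C−A): 10=38  11=16  12=19  13=5  14=31

13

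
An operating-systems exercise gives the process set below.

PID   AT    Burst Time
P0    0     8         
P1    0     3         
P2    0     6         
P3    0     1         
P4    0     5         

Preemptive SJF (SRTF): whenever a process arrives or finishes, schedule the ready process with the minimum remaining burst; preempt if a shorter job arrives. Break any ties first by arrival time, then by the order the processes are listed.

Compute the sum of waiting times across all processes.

29

Timeline: | P3 0-1 | P1 1-4 | P4 4-9 | P2 9-15 | P0 15-23 |
Completion: P0=23  P1=4  P2=15  P3=1  P4=9
Turnaround (C−A): P0=23  P1=4  P2=15  P3=1  P4=9
Waiting = turnaround − burst: P0=15, P1=1, P2=9, P3=0, P4=4
Total waiting = 15 + 1 + 9 + 0 + 4 = 29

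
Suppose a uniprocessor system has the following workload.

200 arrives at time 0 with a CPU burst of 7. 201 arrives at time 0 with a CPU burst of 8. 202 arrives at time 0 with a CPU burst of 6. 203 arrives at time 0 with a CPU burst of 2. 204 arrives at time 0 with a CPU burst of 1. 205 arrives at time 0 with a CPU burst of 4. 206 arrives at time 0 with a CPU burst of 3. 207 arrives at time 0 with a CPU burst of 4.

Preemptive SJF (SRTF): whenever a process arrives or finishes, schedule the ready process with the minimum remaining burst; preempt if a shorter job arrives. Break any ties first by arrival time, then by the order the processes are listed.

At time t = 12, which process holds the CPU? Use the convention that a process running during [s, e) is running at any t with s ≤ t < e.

Gantt: | 204 0-1 | 203 1-3 | 206 3-6 | 205 6-10 | 207 10-14 | 202 14-20 | 200 20-27 | 201 27-35 |
Completion: 200=27  201=35  202=20  203=3  204=1  205=10  206=6  207=14

207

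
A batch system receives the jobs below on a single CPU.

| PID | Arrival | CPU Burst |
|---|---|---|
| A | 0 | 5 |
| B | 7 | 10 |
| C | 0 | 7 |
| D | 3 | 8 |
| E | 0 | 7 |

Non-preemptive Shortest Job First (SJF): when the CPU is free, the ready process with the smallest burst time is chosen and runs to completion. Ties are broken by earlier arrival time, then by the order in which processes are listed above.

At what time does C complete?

Gantt: | A 0-5 | C 5-12 | E 12-19 | D 19-27 | B 27-37 |
Completion: A=5  B=37  C=12  D=27  E=19

12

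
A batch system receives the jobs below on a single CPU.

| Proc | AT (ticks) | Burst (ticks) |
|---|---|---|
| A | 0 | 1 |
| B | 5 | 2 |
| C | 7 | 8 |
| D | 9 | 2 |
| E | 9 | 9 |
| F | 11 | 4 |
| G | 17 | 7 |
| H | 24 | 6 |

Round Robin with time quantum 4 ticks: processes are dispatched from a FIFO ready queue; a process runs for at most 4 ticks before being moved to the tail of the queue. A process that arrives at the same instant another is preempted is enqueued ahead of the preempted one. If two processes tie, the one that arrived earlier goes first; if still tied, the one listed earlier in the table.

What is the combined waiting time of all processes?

70

Gantt: | A 0-1 | idle 1-5 | B 5-7 | C 7-11 | D 11-13 | E 13-17 | F 17-21 | C 21-25 | G 25-29 | E 29-33 | H 33-37 | G 37-40 | E 40-41 | H 41-43 |
Completion: A=1  B=7  C=25  D=13  E=41  F=21  G=40  H=43
Waiting = turnaround − burst: A=0, B=0, C=10, D=2, E=23, F=6, G=16, H=13
Total waiting = 0 + 0 + 10 + 2 + 23 + 6 + 16 + 13 = 70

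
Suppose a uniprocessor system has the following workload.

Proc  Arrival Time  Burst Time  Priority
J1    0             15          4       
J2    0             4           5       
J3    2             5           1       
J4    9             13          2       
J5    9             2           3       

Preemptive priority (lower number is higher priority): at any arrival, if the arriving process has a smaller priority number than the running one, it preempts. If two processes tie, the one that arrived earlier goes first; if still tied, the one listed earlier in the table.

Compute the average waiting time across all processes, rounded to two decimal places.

Timeline: | J1 0-2 | J3 2-7 | J1 7-9 | J4 9-22 | J5 22-24 | J1 24-35 | J2 35-39 |
Completion: J1=35  J2=39  J3=7  J4=22  J5=24
Waiting times: J1=20, J2=35, J3=0, J4=0, J5=13
Average waiting = (20+35+0+0+13) / 5 = 68/5 = 13.60

13.60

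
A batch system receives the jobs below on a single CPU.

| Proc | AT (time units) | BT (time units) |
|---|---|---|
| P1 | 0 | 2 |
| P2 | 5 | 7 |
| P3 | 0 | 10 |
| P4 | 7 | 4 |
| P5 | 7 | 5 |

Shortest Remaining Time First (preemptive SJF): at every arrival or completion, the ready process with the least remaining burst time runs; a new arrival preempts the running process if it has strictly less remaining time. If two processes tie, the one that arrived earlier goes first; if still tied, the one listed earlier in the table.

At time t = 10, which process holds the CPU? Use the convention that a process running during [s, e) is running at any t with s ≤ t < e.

P4

Schedule: | P1 0-2 | P3 2-7 | P4 7-11 | P3 11-16 | P5 16-21 | P2 21-28 |
Completion: P1=2  P2=28  P3=16  P4=11  P5=21
Turnaround (C−A): P1=2  P2=23  P3=16  P4=4  P5=14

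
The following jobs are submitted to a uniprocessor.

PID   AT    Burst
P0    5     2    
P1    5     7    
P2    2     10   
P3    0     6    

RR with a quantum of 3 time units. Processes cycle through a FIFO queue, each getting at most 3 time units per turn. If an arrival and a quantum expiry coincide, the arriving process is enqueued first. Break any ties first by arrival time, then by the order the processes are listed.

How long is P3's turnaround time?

9

Schedule: | P3 0-3 | P2 3-6 | P3 6-9 | P0 9-11 | P1 11-14 | P2 14-17 | P1 17-20 | P2 20-23 | P1 23-24 | P2 24-25 |
Completion: P0=11  P1=24  P2=25  P3=9
Turnaround (C−A): P0=6  P1=19  P2=23  P3=9
Turnaround(P3) = completion − arrival = 9 − 0 = 9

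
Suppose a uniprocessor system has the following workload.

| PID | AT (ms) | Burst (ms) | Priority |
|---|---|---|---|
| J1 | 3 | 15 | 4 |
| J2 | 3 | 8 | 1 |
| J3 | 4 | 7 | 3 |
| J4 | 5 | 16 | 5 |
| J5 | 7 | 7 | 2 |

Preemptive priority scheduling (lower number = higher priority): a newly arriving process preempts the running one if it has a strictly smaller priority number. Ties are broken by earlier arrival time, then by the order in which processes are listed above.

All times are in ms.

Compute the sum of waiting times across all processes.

Timeline: | idle 0-3 | J2 3-11 | J5 11-18 | J3 18-25 | J1 25-40 | J4 40-56 |
Completion: J1=40  J2=11  J3=25  J4=56  J5=18
Turnaround (C−A): J1=37  J2=8  J3=21  J4=51  J5=11
Waiting = turnaround − burst: J1=22, J2=0, J3=14, J4=35, J5=4
Total waiting = 22 + 0 + 14 + 35 + 4 = 75

75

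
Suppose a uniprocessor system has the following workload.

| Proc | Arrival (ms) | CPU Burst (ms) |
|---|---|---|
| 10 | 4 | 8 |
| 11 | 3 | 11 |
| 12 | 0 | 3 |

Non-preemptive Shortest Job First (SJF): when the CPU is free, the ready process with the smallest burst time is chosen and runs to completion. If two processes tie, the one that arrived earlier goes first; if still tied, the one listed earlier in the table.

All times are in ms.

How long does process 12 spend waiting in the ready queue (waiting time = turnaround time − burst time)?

Schedule: | 12 0-3 | 11 3-14 | 10 14-22 |
Completion: 10=22  11=14  12=3
Waiting(12) = turnaround − burst = 3 − 3 = 0

0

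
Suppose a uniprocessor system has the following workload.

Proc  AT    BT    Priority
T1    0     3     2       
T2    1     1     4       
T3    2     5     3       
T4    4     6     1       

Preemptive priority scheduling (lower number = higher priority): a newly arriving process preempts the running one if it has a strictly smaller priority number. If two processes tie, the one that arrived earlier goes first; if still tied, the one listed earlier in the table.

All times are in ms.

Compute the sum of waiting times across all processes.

20

Gantt: | T1 0-3 | T3 3-4 | T4 4-10 | T3 10-14 | T2 14-15 |
Completion: T1=3  T2=15  T3=14  T4=10
Waiting = turnaround − burst: T1=0, T2=13, T3=7, T4=0
Total waiting = 0 + 13 + 7 + 0 = 20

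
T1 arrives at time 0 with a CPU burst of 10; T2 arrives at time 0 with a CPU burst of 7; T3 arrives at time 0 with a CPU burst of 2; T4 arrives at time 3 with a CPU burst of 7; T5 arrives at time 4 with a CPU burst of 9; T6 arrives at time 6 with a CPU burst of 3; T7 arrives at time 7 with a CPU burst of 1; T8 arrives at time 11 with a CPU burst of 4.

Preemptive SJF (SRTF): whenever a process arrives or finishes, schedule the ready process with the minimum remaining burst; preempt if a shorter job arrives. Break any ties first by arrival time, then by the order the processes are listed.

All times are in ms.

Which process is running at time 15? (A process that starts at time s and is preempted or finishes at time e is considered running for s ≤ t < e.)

Gantt: | T3 0-2 | T2 2-7 | T7 7-8 | T2 8-10 | T6 10-13 | T8 13-17 | T4 17-24 | T5 24-33 | T1 33-43 |
Completion: T1=43  T2=10  T3=2  T4=24  T5=33  T6=13  T7=8  T8=17
Turnaround (C−A): T1=43  T2=10  T3=2  T4=21  T5=29  T6=7  T7=1  T8=6

T8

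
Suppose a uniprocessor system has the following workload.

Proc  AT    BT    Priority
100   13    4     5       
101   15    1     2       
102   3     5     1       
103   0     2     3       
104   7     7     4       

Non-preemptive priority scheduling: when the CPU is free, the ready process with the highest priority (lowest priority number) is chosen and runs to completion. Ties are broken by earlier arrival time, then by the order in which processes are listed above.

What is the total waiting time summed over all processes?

Gantt: | 103 0-2 | idle 2-3 | 102 3-8 | 104 8-15 | 101 15-16 | 100 16-20 |
Completion: 100=20  101=16  102=8  103=2  104=15
Turnaround (C−A): 100=7  101=1  102=5  103=2  104=8
Waiting = turnaround − burst: 100=3, 101=0, 102=0, 103=0, 104=1
Total waiting = 3 + 0 + 0 + 0 + 1 = 4

4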